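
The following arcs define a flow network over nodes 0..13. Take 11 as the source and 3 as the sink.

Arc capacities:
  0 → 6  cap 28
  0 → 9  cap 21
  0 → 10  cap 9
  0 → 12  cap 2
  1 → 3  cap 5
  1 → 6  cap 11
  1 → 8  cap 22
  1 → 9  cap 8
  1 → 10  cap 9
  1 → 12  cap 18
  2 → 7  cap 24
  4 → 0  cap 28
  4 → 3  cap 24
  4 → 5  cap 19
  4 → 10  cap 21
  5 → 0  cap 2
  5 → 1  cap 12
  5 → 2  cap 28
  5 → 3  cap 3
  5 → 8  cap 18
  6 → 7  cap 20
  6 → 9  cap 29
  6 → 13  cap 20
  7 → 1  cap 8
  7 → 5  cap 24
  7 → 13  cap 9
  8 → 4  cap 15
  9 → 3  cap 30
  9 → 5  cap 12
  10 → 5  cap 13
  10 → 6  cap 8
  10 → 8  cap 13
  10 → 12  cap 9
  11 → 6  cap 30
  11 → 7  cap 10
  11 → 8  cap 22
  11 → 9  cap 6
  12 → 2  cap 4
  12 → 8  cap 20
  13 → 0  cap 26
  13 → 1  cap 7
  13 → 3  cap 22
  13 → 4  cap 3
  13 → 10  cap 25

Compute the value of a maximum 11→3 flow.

Maximum flow value: 61

augment #1: 11→9→3 bottleneck 6, total now 6
augment #2: 11→6→9→3 bottleneck 24, total now 30
augment #3: 11→6→13→3 bottleneck 6, total now 36
augment #4: 11→7→1→3 bottleneck 5, total now 41
augment #5: 11→7→5→3 bottleneck 3, total now 44
augment #6: 11→7→13→3 bottleneck 2, total now 46
augment #7: 11→8→4→3 bottleneck 15, total now 61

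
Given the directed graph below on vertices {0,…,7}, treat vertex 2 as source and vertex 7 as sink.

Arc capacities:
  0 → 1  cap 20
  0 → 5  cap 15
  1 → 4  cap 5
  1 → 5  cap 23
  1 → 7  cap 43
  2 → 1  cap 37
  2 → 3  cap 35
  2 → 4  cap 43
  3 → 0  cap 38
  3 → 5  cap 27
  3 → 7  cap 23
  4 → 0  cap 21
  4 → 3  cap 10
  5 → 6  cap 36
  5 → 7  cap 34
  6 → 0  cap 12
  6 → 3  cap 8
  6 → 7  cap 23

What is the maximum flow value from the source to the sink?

Maximum flow value: 103

augment #1: 2→1→7 bottleneck 37, total now 37
augment #2: 2→3→7 bottleneck 23, total now 60
augment #3: 2→3→5→7 bottleneck 12, total now 72
augment #4: 2→4→0→1→7 bottleneck 6, total now 78
augment #5: 2→4→0→5→7 bottleneck 15, total now 93
augment #6: 2→4→3→5→7 bottleneck 7, total now 100
augment #7: 2→4→3→5→6→7 bottleneck 3, total now 103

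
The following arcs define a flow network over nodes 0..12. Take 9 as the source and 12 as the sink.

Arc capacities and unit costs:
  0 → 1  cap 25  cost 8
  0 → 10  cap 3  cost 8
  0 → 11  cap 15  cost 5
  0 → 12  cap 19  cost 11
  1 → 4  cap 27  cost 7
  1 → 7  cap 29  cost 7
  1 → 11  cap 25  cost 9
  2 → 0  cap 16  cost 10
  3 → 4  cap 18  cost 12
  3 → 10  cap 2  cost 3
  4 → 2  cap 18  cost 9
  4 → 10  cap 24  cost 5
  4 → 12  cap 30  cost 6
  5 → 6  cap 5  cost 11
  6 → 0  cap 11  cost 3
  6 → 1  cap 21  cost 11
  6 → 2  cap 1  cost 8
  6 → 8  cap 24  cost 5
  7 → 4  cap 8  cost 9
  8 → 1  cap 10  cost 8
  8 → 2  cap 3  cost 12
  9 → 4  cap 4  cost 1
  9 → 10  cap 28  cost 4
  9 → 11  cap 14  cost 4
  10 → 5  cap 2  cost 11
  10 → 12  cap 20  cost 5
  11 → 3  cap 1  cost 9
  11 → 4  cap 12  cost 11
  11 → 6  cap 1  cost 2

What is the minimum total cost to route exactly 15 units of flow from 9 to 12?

shortest-cost path #1: 9→4→12 push 4 @ unit cost 7 (adds 28)
shortest-cost path #2: 9→10→12 push 11 @ unit cost 9 (adds 99)
total cost = 127

Minimum cost for 15 units: 127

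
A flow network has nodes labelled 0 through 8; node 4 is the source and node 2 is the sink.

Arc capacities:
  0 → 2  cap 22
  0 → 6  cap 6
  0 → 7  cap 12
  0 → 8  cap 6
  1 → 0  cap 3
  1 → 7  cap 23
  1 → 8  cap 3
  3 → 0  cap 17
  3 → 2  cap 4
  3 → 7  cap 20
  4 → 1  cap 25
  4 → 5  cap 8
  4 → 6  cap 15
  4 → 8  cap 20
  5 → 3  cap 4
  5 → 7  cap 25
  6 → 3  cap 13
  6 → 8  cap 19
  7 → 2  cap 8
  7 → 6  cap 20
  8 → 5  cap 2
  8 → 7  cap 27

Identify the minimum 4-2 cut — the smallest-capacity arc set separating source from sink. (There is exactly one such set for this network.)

Min-cut arcs: {(1,0), (5,3), (6,3), (7,2)} (total capacity 28)

augment #1: 4→1→0→2 push 3
augment #2: 4→1→7→2 push 8
augment #3: 4→5→3→2 push 4
augment #4: 4→6→3→0→2 push 13
max flow = 28; residual-reachable set from 4 gives S-side
cut edges (S→T): {(1,0), (5,3), (6,3), (7,2)} total cap 28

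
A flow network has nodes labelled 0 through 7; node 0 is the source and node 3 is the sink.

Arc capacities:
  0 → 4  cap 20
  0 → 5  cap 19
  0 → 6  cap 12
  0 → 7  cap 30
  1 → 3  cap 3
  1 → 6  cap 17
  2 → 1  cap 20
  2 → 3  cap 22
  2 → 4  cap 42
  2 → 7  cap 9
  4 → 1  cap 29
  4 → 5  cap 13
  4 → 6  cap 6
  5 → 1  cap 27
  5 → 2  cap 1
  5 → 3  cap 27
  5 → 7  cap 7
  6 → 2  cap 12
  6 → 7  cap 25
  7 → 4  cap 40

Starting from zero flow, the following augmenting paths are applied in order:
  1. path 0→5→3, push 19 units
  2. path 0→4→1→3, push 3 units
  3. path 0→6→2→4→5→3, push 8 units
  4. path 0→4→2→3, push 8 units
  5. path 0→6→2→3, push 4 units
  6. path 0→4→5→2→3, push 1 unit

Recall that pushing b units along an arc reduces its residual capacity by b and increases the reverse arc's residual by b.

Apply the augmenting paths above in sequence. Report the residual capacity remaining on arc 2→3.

after path 1 (0→5→3, push 19): res(2,3)=22
after path 2 (0→4→1→3, push 3): res(2,3)=22
after path 3 (0→6→2→4→5→3, push 8): res(2,3)=22
after path 4 (0→4→2→3, push 8): res(2,3)=14
after path 5 (0→6→2→3, push 4): res(2,3)=10
after path 6 (0→4→5→2→3, push 1): res(2,3)=9

Residual capacity of (2,3): 9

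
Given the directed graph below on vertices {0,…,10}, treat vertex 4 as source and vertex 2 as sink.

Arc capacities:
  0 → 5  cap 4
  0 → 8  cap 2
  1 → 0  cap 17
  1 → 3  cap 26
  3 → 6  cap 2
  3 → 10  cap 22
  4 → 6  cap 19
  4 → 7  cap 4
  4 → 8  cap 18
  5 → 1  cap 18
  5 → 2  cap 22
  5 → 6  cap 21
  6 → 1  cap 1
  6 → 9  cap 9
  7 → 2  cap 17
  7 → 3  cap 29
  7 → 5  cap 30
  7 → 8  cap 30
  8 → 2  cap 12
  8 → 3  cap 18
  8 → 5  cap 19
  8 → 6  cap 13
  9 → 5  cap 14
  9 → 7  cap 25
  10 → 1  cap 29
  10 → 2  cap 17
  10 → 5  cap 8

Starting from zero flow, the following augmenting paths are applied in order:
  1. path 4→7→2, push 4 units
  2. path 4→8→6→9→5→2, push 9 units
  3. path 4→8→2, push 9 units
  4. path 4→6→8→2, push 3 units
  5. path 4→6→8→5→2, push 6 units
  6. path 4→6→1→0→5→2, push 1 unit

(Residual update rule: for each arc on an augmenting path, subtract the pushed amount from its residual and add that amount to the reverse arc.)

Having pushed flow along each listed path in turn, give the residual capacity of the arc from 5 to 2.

Residual capacity of (5,2): 6

after path 1 (4→7→2, push 4): res(5,2)=22
after path 2 (4→8→6→9→5→2, push 9): res(5,2)=13
after path 3 (4→8→2, push 9): res(5,2)=13
after path 4 (4→6→8→2, push 3): res(5,2)=13
after path 5 (4→6→8→5→2, push 6): res(5,2)=7
after path 6 (4→6→1→0→5→2, push 1): res(5,2)=6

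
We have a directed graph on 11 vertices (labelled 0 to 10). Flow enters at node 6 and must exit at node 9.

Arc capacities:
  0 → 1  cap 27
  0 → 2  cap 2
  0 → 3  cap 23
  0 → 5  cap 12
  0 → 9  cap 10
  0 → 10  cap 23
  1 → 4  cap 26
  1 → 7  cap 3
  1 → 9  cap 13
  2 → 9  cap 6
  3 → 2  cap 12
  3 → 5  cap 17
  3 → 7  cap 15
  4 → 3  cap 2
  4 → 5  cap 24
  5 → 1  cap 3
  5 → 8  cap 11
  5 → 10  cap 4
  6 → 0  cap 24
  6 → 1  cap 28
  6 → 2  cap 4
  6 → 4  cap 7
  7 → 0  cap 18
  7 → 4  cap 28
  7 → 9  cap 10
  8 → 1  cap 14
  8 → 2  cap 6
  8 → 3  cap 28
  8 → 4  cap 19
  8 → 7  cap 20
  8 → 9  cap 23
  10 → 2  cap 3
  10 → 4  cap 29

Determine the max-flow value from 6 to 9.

Maximum flow value: 50

augment #1: 6→0→9 bottleneck 10, total now 10
augment #2: 6→1→9 bottleneck 13, total now 23
augment #3: 6→2→9 bottleneck 4, total now 27
augment #4: 6→0→2→9 bottleneck 2, total now 29
augment #5: 6→1→7→9 bottleneck 3, total now 32
augment #6: 6→0→3→7→9 bottleneck 7, total now 39
augment #7: 6→0→5→8→9 bottleneck 5, total now 44
augment #8: 6→4→5→8→9 bottleneck 6, total now 50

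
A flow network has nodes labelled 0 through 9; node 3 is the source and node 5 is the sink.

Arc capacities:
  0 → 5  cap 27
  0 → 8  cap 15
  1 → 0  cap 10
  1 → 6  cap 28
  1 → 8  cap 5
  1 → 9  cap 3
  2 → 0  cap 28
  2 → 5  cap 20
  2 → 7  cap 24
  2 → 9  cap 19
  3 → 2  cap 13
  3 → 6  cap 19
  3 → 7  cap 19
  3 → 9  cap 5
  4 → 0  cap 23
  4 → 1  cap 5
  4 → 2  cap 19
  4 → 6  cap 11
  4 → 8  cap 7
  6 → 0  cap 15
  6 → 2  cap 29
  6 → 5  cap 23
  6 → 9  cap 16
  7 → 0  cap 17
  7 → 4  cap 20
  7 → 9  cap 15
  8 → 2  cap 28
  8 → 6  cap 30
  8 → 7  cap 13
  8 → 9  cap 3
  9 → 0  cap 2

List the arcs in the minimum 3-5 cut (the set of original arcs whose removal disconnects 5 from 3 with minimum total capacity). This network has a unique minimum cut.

augment #1: 3→2→5 push 13
augment #2: 3→6→5 push 19
augment #3: 3→7→0→5 push 17
augment #4: 3→9→0→5 push 2
augment #5: 3→7→4→0→5 push 2
max flow = 53; residual-reachable set from 3 gives S-side
cut edges (S→T): {(3,2), (3,6), (3,7), (9,0)} total cap 53

Min-cut arcs: {(3,2), (3,6), (3,7), (9,0)} (total capacity 53)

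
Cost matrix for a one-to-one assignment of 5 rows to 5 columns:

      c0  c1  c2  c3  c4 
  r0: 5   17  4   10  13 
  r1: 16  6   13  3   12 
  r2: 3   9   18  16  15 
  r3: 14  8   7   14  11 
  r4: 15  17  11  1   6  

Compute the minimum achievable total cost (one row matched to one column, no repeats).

optimal assignment: row0→col2 (cost 4), row1→col3 (cost 3), row2→col0 (cost 3), row3→col1 (cost 8), row4→col4 (cost 6)
total = 4 + 3 + 3 + 8 + 6 = 24

Minimum assignment cost: 24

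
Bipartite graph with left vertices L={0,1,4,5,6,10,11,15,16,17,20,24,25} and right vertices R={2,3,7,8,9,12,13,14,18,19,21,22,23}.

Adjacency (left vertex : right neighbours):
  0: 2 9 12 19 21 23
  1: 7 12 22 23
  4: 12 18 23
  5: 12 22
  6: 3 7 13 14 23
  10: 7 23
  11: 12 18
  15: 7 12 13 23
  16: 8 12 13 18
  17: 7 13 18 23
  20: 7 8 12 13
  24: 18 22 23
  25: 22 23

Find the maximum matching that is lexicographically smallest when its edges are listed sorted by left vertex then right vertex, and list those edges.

Lex-smallest maximum matching: {(0,2), (1,7), (4,12), (5,22), (6,3), (10,23), (11,18), (15,13), (16,8)}

|M| = 9 (so the lex-smallest maximum matching has 9 edges)
process left vertices in ascending order; for each, take the smallest-labelled available neighbour that still permits 9 edges overall, or leave it unmatched if none does
lex-smallest matching: {0-2, 1-7, 4-12, 5-22, 6-3, 10-23, 11-18, 15-13, 16-8}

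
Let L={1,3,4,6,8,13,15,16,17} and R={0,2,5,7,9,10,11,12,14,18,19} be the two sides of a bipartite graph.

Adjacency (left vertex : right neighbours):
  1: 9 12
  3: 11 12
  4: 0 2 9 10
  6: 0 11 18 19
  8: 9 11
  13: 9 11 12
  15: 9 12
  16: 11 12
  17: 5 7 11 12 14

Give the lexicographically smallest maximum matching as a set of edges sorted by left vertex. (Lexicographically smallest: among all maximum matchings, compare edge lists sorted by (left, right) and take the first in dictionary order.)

|M| = 6 (so the lex-smallest maximum matching has 6 edges)
process left vertices in ascending order; for each, take the smallest-labelled available neighbour that still permits 6 edges overall, or leave it unmatched if none does
lex-smallest matching: {1-9, 3-11, 4-0, 6-18, 13-12, 17-5}

Lex-smallest maximum matching: {(1,9), (3,11), (4,0), (6,18), (13,12), (17,5)}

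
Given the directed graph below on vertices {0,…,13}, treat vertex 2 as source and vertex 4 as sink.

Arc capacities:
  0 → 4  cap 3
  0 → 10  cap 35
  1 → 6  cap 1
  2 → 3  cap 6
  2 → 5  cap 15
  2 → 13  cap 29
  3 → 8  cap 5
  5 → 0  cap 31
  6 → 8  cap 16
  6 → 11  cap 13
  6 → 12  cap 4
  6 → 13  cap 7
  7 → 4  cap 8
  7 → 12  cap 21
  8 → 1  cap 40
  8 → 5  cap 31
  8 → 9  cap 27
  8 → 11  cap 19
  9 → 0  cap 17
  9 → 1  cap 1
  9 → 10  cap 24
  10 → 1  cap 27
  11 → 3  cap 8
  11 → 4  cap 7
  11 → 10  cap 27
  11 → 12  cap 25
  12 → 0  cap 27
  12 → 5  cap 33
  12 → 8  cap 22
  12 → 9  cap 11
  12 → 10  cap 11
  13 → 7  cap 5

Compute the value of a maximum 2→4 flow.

augment #1: 2→5→0→4 bottleneck 3, total now 3
augment #2: 2→13→7→4 bottleneck 5, total now 8
augment #3: 2→3→8→11→4 bottleneck 5, total now 13
augment #4: 2→5→0→10→1→6→11→4 bottleneck 1, total now 14

Maximum flow value: 14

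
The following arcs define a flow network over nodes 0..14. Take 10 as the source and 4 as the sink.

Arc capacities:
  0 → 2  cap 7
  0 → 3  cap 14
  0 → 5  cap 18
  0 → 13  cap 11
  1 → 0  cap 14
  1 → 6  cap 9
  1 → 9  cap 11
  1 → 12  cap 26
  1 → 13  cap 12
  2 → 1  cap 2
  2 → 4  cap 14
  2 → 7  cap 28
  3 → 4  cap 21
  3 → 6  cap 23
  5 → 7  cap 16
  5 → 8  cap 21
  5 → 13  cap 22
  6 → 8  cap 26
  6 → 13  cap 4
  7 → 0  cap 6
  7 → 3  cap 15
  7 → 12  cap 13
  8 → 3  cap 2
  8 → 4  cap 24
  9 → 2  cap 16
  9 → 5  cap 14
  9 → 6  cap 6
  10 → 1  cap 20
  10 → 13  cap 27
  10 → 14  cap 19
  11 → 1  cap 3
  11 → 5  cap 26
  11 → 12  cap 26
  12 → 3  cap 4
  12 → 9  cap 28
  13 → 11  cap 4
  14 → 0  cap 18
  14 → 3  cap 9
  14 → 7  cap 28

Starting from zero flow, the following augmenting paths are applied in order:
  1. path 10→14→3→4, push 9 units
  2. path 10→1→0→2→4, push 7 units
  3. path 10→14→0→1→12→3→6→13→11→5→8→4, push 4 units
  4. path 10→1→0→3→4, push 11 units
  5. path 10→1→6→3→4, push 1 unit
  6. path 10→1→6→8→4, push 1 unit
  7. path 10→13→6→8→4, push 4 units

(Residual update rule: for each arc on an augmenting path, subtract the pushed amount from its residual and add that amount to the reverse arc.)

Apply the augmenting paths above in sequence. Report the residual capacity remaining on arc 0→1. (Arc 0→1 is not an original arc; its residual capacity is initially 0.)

Residual capacity of (0,1): 14

after path 1 (10→14→3→4, push 9): res(0,1)=0
after path 2 (10→1→0→2→4, push 7): res(0,1)=7
after path 3 (10→14→0→1→12→3→6→13→11→5→8→4, push 4): res(0,1)=3
after path 4 (10→1→0→3→4, push 11): res(0,1)=14
after path 5 (10→1→6→3→4, push 1): res(0,1)=14
after path 6 (10→1→6→8→4, push 1): res(0,1)=14
after path 7 (10→13→6→8→4, push 4): res(0,1)=14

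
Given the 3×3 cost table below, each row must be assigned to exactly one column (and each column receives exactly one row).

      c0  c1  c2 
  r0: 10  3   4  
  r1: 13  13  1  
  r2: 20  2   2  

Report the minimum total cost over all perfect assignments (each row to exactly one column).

optimal assignment: row0→col0 (cost 10), row1→col2 (cost 1), row2→col1 (cost 2)
total = 10 + 1 + 2 = 13

Minimum assignment cost: 13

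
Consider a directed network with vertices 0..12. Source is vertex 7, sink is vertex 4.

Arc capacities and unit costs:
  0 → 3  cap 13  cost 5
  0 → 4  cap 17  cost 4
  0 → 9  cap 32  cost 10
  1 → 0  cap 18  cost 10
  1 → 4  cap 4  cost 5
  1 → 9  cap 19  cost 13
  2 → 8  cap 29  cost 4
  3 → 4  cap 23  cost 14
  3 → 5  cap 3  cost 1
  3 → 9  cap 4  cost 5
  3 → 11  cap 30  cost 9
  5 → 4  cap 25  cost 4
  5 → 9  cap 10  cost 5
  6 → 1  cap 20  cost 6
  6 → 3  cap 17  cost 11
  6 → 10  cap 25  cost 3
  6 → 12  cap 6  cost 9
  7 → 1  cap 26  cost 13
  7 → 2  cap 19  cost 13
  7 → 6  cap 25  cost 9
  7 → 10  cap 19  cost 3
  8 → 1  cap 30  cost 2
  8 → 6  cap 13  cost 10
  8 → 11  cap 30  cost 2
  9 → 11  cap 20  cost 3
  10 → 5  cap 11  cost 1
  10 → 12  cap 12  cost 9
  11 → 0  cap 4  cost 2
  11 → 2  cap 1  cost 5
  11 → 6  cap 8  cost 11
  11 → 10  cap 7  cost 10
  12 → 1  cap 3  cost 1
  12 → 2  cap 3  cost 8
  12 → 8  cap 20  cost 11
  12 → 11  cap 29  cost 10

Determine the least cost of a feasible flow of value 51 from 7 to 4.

shortest-cost path #1: 7→10→5→4 push 11 @ unit cost 8 (adds 88)
shortest-cost path #2: 7→1→4 push 4 @ unit cost 18 (adds 72)
shortest-cost path #3: 7→2→8→11→0→4 push 4 @ unit cost 25 (adds 100)
shortest-cost path #4: 7→6→3→5→4 push 3 @ unit cost 25 (adds 75)
shortest-cost path #5: 7→1→0→4 push 13 @ unit cost 27 (adds 351)
shortest-cost path #6: 7→6→3→4 push 14 @ unit cost 34 (adds 476)
shortest-cost path #7: 7→1→0→3→4 push 2 @ unit cost 42 (adds 84)
total cost = 1246

Minimum cost for 51 units: 1246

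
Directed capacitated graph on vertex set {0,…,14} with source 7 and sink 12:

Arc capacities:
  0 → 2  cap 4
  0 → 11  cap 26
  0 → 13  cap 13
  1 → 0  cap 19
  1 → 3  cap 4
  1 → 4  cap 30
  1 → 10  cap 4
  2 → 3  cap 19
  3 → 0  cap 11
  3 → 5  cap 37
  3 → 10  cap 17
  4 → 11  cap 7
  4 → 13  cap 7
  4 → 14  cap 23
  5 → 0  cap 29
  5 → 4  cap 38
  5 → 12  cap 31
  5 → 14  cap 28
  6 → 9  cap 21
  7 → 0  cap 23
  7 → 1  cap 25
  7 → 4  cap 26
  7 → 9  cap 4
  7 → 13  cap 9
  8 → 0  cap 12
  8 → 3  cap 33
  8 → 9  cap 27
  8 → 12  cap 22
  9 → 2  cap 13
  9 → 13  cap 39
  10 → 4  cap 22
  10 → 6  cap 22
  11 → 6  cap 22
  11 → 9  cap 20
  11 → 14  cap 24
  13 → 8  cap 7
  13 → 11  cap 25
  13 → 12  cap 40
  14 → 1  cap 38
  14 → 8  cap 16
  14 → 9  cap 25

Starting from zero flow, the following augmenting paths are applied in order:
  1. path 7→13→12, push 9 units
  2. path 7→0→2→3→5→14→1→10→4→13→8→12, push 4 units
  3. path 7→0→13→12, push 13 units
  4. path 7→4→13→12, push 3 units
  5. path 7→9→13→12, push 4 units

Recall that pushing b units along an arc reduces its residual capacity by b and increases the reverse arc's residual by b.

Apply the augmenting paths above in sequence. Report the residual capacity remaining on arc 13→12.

after path 1 (7→13→12, push 9): res(13,12)=31
after path 2 (7→0→2→3→5→14→1→10→4→13→8→12, push 4): res(13,12)=31
after path 3 (7→0→13→12, push 13): res(13,12)=18
after path 4 (7→4→13→12, push 3): res(13,12)=15
after path 5 (7→9→13→12, push 4): res(13,12)=11

Residual capacity of (13,12): 11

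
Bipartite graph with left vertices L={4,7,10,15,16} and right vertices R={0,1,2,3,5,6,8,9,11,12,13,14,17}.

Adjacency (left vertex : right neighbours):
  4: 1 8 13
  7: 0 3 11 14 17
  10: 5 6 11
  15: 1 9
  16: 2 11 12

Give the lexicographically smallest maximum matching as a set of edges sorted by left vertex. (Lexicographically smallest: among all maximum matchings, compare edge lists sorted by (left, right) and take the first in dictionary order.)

Lex-smallest maximum matching: {(4,1), (7,0), (10,5), (15,9), (16,2)}

|M| = 5 (so the lex-smallest maximum matching has 5 edges)
process left vertices in ascending order; for each, take the smallest-labelled available neighbour that still permits 5 edges overall, or leave it unmatched if none does
lex-smallest matching: {4-1, 7-0, 10-5, 15-9, 16-2}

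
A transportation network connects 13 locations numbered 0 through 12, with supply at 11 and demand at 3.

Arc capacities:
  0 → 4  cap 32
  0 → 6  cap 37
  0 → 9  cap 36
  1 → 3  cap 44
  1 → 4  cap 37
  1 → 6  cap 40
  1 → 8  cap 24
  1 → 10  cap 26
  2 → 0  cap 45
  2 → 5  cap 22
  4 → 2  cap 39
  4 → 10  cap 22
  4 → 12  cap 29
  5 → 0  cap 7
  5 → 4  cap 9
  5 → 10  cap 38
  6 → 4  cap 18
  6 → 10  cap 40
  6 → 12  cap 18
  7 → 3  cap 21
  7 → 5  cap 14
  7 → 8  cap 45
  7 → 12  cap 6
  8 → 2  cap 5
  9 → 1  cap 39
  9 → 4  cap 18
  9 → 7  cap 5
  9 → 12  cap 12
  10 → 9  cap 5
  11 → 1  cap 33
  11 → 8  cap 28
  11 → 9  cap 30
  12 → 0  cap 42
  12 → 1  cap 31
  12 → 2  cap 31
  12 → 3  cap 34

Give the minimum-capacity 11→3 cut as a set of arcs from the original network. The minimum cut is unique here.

Min-cut arcs: {(8,2), (11,1), (11,9)} (total capacity 68)

augment #1: 11→1→3 push 33
augment #2: 11→9→1→3 push 11
augment #3: 11→9→7→3 push 5
augment #4: 11→9→12→3 push 12
augment #5: 11→9→4→12→3 push 2
augment #6: 11→8→2→0→4→12→3 push 5
max flow = 68; residual-reachable set from 11 gives S-side
cut edges (S→T): {(8,2), (11,1), (11,9)} total cap 68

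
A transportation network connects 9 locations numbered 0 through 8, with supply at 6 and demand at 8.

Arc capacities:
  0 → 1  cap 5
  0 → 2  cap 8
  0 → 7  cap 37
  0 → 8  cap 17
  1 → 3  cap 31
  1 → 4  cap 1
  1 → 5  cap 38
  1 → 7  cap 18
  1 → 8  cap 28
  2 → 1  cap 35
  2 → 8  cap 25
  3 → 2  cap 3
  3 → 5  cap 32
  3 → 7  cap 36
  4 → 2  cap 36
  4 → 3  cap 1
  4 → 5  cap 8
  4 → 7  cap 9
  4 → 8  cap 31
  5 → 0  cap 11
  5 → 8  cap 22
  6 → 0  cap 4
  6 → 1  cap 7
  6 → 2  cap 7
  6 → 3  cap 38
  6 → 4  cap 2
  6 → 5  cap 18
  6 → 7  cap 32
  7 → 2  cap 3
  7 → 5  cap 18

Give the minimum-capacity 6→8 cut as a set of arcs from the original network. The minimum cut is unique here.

Min-cut arcs: {(3,2), (5,0), (5,8), (6,0), (6,1), (6,2), (6,4), (7,2)} (total capacity 59)

augment #1: 6→0→8 push 4
augment #2: 6→1→8 push 7
augment #3: 6→2→8 push 7
augment #4: 6→4→8 push 2
augment #5: 6→5→8 push 18
augment #6: 6→3→2→8 push 3
augment #7: 6→3→5→8 push 4
augment #8: 6→7→2→8 push 3
augment #9: 6→3→5→0→8 push 11
max flow = 59; residual-reachable set from 6 gives S-side
cut edges (S→T): {(3,2), (5,0), (5,8), (6,0), (6,1), (6,2), (6,4), (7,2)} total cap 59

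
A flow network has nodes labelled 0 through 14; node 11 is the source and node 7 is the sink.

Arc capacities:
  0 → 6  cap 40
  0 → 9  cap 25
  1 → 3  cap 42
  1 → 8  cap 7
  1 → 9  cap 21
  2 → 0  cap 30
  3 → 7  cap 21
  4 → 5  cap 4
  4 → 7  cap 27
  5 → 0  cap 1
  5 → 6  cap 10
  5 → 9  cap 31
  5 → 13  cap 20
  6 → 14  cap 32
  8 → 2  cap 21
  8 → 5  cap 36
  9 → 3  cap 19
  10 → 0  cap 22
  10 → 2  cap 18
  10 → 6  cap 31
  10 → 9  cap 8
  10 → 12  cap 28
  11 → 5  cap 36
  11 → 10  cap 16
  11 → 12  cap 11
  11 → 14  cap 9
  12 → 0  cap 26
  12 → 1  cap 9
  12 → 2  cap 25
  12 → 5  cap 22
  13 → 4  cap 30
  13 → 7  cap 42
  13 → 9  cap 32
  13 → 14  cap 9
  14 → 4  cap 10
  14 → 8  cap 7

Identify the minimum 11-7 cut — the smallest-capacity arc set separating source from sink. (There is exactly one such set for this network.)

augment #1: 11→5→13→7 push 20
augment #2: 11→14→4→7 push 9
augment #3: 11→5→9→3→7 push 16
augment #4: 11→10→9→3→7 push 3
augment #5: 11→12→1→3→7 push 2
augment #6: 11→10→6→14→4→7 push 1
max flow = 51; residual-reachable set from 11 gives S-side
cut edges (S→T): {(3,7), (5,13), (14,4)} total cap 51

Min-cut arcs: {(3,7), (5,13), (14,4)} (total capacity 51)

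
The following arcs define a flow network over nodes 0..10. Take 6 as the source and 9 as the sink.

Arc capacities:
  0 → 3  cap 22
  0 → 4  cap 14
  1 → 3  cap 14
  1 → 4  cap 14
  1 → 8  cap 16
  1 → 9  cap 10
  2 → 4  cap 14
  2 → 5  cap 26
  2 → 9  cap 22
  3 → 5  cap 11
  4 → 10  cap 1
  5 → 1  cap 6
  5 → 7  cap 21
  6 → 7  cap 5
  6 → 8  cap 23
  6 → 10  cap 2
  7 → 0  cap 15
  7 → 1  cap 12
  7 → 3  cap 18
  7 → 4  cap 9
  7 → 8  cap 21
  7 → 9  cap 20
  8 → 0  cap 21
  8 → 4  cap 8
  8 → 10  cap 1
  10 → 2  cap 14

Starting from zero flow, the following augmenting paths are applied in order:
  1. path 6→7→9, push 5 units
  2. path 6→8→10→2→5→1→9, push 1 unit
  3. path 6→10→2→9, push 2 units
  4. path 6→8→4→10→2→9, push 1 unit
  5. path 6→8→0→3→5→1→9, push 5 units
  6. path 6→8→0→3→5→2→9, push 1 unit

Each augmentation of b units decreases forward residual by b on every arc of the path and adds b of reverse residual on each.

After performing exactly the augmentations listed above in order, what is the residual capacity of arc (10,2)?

after path 1 (6→7→9, push 5): res(10,2)=14
after path 2 (6→8→10→2→5→1→9, push 1): res(10,2)=13
after path 3 (6→10→2→9, push 2): res(10,2)=11
after path 4 (6→8→4→10→2→9, push 1): res(10,2)=10
after path 5 (6→8→0→3→5→1→9, push 5): res(10,2)=10
after path 6 (6→8→0→3→5→2→9, push 1): res(10,2)=10

Residual capacity of (10,2): 10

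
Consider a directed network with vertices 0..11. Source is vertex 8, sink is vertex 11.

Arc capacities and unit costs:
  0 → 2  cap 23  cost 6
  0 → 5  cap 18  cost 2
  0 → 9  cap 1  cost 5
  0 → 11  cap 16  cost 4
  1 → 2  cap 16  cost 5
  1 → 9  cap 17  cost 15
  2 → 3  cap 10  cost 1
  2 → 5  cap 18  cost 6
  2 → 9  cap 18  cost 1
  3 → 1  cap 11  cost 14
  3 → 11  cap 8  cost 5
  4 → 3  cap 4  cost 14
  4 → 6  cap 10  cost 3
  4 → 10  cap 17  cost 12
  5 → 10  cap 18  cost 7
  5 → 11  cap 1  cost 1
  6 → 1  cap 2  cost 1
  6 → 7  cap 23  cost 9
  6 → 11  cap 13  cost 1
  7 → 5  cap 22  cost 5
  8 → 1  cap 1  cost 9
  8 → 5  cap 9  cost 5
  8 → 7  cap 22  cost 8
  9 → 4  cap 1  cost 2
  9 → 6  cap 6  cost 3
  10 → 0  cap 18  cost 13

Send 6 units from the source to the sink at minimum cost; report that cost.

Minimum cost for 6 units: 141

shortest-cost path #1: 8→5→11 push 1 @ unit cost 6 (adds 6)
shortest-cost path #2: 8→1→2→9→6→11 push 1 @ unit cost 19 (adds 19)
shortest-cost path #3: 8→5→10→0→11 push 4 @ unit cost 29 (adds 116)
total cost = 141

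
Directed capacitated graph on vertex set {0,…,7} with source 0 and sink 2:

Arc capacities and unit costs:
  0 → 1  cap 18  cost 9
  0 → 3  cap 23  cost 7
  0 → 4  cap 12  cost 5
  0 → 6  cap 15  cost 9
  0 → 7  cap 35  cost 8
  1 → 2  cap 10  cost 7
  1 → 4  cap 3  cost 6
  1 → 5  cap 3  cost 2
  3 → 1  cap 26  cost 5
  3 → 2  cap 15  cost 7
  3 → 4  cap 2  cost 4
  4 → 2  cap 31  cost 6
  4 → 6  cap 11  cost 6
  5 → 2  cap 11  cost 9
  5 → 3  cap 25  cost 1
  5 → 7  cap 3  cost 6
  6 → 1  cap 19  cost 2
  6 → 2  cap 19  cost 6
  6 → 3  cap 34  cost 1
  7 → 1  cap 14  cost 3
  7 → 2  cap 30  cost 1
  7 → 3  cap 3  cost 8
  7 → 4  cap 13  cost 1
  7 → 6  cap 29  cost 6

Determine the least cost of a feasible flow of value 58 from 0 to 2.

shortest-cost path #1: 0→7→2 push 30 @ unit cost 9 (adds 270)
shortest-cost path #2: 0→4→2 push 12 @ unit cost 11 (adds 132)
shortest-cost path #3: 0→3→2 push 15 @ unit cost 14 (adds 210)
shortest-cost path #4: 0→6→2 push 1 @ unit cost 15 (adds 15)
total cost = 627

Minimum cost for 58 units: 627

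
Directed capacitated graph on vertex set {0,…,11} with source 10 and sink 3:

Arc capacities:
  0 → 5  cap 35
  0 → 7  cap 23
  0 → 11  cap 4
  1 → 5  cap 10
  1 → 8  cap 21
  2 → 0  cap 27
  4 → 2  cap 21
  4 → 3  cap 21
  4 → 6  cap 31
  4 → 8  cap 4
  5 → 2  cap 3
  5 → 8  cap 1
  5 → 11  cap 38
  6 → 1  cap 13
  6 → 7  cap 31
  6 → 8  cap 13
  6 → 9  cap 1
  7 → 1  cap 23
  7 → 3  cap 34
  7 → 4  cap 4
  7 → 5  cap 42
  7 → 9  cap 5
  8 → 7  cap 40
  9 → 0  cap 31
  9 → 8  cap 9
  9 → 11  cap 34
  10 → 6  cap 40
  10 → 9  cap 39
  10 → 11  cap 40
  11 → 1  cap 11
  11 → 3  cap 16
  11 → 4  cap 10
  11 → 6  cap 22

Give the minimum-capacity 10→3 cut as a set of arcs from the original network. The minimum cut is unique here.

Min-cut arcs: {(7,3), (7,4), (11,3), (11,4)} (total capacity 64)

augment #1: 10→11→3 push 16
augment #2: 10→6→7→3 push 31
augment #3: 10→11→4→3 push 10
augment #4: 10→6→8→7→3 push 3
augment #5: 10→6→8→7→4→3 push 4
max flow = 64; residual-reachable set from 10 gives S-side
cut edges (S→T): {(7,3), (7,4), (11,3), (11,4)} total cap 64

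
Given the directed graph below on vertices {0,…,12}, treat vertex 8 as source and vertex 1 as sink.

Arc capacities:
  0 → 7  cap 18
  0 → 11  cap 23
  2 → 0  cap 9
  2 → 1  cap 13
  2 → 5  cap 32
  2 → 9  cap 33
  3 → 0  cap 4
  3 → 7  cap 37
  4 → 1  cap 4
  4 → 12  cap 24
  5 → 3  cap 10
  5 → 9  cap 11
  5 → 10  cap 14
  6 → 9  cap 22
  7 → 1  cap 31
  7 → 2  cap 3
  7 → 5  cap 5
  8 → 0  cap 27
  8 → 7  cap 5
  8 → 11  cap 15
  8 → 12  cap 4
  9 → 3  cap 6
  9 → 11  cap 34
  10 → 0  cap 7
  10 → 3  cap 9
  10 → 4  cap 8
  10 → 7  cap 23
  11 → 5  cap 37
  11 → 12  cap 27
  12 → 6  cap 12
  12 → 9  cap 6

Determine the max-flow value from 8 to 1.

Maximum flow value: 38

augment #1: 8→7→1 bottleneck 5, total now 5
augment #2: 8→0→7→1 bottleneck 18, total now 23
augment #3: 8→11→5→3→7→1 bottleneck 8, total now 31
augment #4: 8→11→5→10→4→1 bottleneck 4, total now 35
augment #5: 8→11→5→3→7→2→1 bottleneck 2, total now 37
augment #6: 8→11→5→10→7→2→1 bottleneck 1, total now 38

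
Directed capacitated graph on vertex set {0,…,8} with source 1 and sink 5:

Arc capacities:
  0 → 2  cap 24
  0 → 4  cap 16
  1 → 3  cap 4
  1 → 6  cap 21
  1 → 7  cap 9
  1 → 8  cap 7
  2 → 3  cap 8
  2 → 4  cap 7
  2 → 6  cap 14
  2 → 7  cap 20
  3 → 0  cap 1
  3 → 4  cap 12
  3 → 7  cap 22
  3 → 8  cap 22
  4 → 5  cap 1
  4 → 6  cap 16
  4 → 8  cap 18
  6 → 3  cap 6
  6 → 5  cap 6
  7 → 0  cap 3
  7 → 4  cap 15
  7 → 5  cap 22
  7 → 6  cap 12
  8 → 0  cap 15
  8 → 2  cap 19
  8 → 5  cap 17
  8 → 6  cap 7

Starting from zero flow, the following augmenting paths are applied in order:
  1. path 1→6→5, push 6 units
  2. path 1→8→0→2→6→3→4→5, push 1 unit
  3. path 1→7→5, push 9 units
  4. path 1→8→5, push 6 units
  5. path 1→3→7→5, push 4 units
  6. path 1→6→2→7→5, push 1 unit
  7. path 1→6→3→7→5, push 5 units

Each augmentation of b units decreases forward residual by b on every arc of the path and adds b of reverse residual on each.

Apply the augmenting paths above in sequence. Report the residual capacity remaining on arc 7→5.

after path 1 (1→6→5, push 6): res(7,5)=22
after path 2 (1→8→0→2→6→3→4→5, push 1): res(7,5)=22
after path 3 (1→7→5, push 9): res(7,5)=13
after path 4 (1→8→5, push 6): res(7,5)=13
after path 5 (1→3→7→5, push 4): res(7,5)=9
after path 6 (1→6→2→7→5, push 1): res(7,5)=8
after path 7 (1→6→3→7→5, push 5): res(7,5)=3

Residual capacity of (7,5): 3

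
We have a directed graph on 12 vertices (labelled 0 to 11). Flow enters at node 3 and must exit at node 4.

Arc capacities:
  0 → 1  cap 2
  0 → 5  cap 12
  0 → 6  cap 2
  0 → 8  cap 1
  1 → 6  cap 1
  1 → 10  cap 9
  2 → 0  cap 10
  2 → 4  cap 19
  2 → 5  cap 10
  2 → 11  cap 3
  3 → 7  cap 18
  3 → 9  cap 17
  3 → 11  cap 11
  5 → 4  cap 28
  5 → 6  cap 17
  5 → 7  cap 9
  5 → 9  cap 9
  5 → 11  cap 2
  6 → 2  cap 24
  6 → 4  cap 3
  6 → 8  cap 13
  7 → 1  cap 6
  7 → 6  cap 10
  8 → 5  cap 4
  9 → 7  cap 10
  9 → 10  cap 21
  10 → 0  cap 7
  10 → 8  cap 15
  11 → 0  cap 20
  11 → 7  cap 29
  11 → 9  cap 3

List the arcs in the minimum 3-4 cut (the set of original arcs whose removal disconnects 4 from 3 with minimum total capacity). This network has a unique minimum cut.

augment #1: 3→7→6→4 push 3
augment #2: 3→7→6→2→4 push 7
augment #3: 3→11→0→5→4 push 11
augment #4: 3→7→1→6→2→4 push 1
augment #5: 3→9→10→0→5→4 push 1
augment #6: 3→9→10→8→5→4 push 4
augment #7: 3→9→10→0→6→2→4 push 2
max flow = 29; residual-reachable set from 3 gives S-side
cut edges (S→T): {(0,5), (0,6), (1,6), (7,6), (8,5)} total cap 29

Min-cut arcs: {(0,5), (0,6), (1,6), (7,6), (8,5)} (total capacity 29)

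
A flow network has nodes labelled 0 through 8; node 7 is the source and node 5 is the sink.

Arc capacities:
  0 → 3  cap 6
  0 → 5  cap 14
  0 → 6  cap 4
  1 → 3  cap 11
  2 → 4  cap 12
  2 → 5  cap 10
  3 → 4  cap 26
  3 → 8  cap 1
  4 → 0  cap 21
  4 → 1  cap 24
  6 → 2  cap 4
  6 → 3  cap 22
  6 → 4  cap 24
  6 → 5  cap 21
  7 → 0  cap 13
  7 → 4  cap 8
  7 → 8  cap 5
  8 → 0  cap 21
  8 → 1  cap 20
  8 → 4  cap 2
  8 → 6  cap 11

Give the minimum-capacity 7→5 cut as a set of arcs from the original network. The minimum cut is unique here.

augment #1: 7→0→5 push 13
augment #2: 7→4→0→5 push 1
augment #3: 7→8→6→5 push 5
augment #4: 7→4→0→6→5 push 4
augment #5: 7→4→0→3→8→6→5 push 1
max flow = 24; residual-reachable set from 7 gives S-side
cut edges (S→T): {(0,5), (0,6), (3,8), (7,8)} total cap 24

Min-cut arcs: {(0,5), (0,6), (3,8), (7,8)} (total capacity 24)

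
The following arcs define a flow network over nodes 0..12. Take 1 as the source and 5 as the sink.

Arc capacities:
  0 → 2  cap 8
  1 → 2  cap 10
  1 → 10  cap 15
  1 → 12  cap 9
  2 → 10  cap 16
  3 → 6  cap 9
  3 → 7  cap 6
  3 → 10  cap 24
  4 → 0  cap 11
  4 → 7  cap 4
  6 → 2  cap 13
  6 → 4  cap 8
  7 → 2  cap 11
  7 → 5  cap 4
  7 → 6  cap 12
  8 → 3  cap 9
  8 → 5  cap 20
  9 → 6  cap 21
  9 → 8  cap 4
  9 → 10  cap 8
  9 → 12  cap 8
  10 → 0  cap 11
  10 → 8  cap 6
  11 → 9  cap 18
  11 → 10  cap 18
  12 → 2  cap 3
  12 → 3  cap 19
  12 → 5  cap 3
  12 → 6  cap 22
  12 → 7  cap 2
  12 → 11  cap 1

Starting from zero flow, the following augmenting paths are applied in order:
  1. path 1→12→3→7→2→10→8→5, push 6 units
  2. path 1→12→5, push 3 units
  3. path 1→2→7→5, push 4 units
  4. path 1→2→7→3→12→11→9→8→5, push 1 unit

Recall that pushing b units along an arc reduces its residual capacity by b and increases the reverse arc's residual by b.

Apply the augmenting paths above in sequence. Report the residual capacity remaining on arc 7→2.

Residual capacity of (7,2): 10

after path 1 (1→12→3→7→2→10→8→5, push 6): res(7,2)=5
after path 2 (1→12→5, push 3): res(7,2)=5
after path 3 (1→2→7→5, push 4): res(7,2)=9
after path 4 (1→2→7→3→12→11→9→8→5, push 1): res(7,2)=10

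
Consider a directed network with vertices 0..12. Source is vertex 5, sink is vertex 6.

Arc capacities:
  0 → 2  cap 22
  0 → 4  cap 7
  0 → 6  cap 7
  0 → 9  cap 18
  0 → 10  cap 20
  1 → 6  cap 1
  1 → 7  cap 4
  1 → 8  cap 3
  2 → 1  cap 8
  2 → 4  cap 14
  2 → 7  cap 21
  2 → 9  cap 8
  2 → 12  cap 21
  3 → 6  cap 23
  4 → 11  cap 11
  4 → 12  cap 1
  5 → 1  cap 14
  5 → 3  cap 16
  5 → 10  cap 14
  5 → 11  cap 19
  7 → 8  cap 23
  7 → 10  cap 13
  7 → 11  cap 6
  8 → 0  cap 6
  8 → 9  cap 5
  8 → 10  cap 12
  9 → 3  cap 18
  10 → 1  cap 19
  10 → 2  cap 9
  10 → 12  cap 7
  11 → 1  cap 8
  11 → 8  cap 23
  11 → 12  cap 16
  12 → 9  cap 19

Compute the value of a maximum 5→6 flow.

augment #1: 5→1→6 bottleneck 1, total now 1
augment #2: 5→3→6 bottleneck 16, total now 17
augment #3: 5→1→8→0→6 bottleneck 3, total now 20
augment #4: 5→11→8→0→6 bottleneck 3, total now 23
augment #5: 5→10→2→9→3→6 bottleneck 7, total now 30

Maximum flow value: 30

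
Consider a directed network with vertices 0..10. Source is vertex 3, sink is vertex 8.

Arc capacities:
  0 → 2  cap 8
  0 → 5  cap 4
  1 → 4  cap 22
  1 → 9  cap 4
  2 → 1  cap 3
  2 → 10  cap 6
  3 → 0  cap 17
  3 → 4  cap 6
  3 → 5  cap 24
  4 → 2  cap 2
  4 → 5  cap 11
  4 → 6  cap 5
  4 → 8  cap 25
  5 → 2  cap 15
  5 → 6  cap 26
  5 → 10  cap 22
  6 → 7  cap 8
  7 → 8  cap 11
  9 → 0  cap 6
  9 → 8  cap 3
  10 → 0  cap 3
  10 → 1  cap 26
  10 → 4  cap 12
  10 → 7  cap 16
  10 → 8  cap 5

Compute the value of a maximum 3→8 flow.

Maximum flow value: 42

augment #1: 3→4→8 bottleneck 6, total now 6
augment #2: 3→5→10→8 bottleneck 5, total now 11
augment #3: 3→5→6→7→8 bottleneck 8, total now 19
augment #4: 3→5→10→4→8 bottleneck 11, total now 30
augment #5: 3→0→2→1→4→8 bottleneck 3, total now 33
augment #6: 3→0→2→10→4→8 bottleneck 1, total now 34
augment #7: 3→0→2→10→7→8 bottleneck 3, total now 37
augment #8: 3→0→2→10→1→4→8 bottleneck 1, total now 38
augment #9: 3→0→5→10→1→4→8 bottleneck 3, total now 41
augment #10: 3→0→5→10→1→9→8 bottleneck 1, total now 42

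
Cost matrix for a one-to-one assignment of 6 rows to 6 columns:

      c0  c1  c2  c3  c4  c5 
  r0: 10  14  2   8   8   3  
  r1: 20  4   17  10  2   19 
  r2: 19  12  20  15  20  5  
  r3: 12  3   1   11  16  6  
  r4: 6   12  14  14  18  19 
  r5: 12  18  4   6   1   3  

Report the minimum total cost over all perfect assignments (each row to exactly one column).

optimal assignment: row0→col2 (cost 2), row1→col4 (cost 2), row2→col5 (cost 5), row3→col1 (cost 3), row4→col0 (cost 6), row5→col3 (cost 6)
total = 2 + 2 + 5 + 3 + 6 + 6 = 24

Minimum assignment cost: 24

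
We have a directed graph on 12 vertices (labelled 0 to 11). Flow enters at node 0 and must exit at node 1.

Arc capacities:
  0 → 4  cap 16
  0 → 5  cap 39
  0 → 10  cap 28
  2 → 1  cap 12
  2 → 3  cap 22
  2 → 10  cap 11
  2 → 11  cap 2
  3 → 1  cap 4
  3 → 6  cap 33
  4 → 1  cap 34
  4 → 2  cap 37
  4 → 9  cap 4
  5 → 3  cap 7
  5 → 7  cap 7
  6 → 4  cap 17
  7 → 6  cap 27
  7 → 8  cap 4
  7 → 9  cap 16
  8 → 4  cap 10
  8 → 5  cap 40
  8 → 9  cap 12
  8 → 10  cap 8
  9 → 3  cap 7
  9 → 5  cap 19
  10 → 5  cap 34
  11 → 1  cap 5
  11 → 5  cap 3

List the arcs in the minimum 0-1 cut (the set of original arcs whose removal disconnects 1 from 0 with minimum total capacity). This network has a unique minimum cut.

augment #1: 0→4→1 push 16
augment #2: 0→5→3→1 push 4
augment #3: 0→5→3→6→4→1 push 3
augment #4: 0→5→7→6→4→1 push 7
max flow = 30; residual-reachable set from 0 gives S-side
cut edges (S→T): {(0,4), (5,3), (5,7)} total cap 30

Min-cut arcs: {(0,4), (5,3), (5,7)} (total capacity 30)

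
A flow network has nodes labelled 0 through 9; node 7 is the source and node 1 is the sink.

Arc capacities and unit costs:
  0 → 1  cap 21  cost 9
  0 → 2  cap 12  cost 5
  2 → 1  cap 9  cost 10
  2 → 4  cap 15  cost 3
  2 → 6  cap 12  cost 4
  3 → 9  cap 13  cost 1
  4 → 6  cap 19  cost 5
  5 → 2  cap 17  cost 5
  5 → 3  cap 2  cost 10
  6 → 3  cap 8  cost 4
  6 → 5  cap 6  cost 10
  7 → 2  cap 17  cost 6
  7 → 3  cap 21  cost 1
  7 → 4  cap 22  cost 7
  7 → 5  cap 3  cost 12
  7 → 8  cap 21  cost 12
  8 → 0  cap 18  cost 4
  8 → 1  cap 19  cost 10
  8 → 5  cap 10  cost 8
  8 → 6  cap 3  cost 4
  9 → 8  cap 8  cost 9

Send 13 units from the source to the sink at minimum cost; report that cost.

Minimum cost for 13 units: 228

shortest-cost path #1: 7→2→1 push 9 @ unit cost 16 (adds 144)
shortest-cost path #2: 7→3→9→8→1 push 4 @ unit cost 21 (adds 84)
total cost = 228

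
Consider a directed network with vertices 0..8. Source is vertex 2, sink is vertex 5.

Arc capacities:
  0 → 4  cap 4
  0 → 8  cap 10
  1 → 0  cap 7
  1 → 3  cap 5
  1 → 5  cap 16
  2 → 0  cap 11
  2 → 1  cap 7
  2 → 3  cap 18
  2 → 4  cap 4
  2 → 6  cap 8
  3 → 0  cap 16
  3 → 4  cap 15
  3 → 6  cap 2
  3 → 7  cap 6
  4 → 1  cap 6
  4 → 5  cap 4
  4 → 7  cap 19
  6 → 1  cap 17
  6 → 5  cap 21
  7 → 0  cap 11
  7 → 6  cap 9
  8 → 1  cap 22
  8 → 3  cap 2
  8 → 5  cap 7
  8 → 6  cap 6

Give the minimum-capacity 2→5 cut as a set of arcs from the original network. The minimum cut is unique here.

Min-cut arcs: {(0,8), (2,1), (2,6), (3,6), (4,1), (4,5), (7,6)} (total capacity 46)

augment #1: 2→1→5 push 7
augment #2: 2→4→5 push 4
augment #3: 2→6→5 push 8
augment #4: 2→0→8→5 push 7
augment #5: 2→3→6→5 push 2
augment #6: 2→0→4→1→5 push 4
augment #7: 2→3→4→1→5 push 2
augment #8: 2→3→7→6→5 push 6
augment #9: 2→3→0→8→1→5 push 3
augment #10: 2→3→4→7→6→5 push 3
max flow = 46; residual-reachable set from 2 gives S-side
cut edges (S→T): {(0,8), (2,1), (2,6), (3,6), (4,1), (4,5), (7,6)} total cap 46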